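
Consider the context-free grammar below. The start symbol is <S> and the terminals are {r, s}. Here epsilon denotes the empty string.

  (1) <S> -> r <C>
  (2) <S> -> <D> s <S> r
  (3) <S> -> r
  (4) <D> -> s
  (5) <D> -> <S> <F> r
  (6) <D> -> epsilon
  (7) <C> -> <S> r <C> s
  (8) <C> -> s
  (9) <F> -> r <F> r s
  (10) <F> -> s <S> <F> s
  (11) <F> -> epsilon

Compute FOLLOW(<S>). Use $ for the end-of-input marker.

{$, r, s}

FIRST(<F>): from <F>->r <F> r s we get {r}; from <F>->s <S> <F> s we get {s}; from <F>->epsilon we get {epsilon}. So FIRST(<F>) = {epsilon, r, s}.
FIRST(<S>): from <S>->r <C> we get {r}; from <S>-><D> s <S> r we get {r, s}; from <S>->r we get {r}. So FIRST(<S>) = {r, s}.
FIRST(<D>): from <D>->s we get {s}; from <D>-><S> <F> r we get {r, s}; from <D>->epsilon we get {epsilon}. So FIRST(<D>) = {epsilon, r, s}.
FIRST(<C>): from <C>-><S> r <C> s we get {r, s}; from <C>->s we get {s}. So FIRST(<C>) = {r, s}.
FOLLOW(<S>) includes $ since <S> is the start symbol.
FOLLOW(<S>): in <S>-><D> s <S> r, <S> is followed by r with FIRST {r}; in <D>-><S> <F> r, <S> is followed by <F> r with FIRST {r, s}; in <C>-><S> r <C> s, <S> is followed by r <C> s with FIRST {r}; in <F>->s <S> <F> s, <S> is followed by <F> s with FIRST {r, s}. Thus FOLLOW(<S>) = {$, r, s}.
FOLLOW(<D>): in <S>-><D> s <S> r, <D> is followed by s <S> r with FIRST {s}. Thus FOLLOW(<D>) = {s}.
FOLLOW(<C>): in <S>->r <C>, the suffix after <C> is empty, so FOLLOW(<C>) ⊇ FOLLOW(<S>) = {$, r, s}; in <C>-><S> r <C> s, <C> is followed by s with FIRST {s}. Thus FOLLOW(<C>) = {$, r, s}.
FOLLOW(<F>): in <D>-><S> <F> r, <F> is followed by r with FIRST {r}; in <F>->r <F> r s, <F> is followed by r s with FIRST {r}; in <F>->s <S> <F> s, <F> is followed by s with FIRST {s}. Thus FOLLOW(<F>) = {r, s}.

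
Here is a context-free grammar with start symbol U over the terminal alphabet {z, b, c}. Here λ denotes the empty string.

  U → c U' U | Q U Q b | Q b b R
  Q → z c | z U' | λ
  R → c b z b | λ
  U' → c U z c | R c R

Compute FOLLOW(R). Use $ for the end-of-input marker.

{$, b, c, z}

FIRST(Q) = {λ, z}
FIRST(R) = {λ, c}
FIRST(U) = {b, c, z}  (via Q U Q b, Q b b R)
FIRST(U') = {c}  (via R c R)
FOLLOW(U) includes $ since U is the start symbol.
FOLLOW(U): in U→c U' U, the suffix after U is empty (adds nothing new); in U→Q U Q b, U is followed by Q b with FIRST {b, z}; in U'→c U z c, U is followed by z c with FIRST {z}. Thus FOLLOW(U) = {$, b, z}.
FOLLOW(Q): in U→Q U Q b (occurrence 1), Q is followed by U Q b with FIRST {b, c, z}; in U→Q U Q b (occurrence 2), Q is followed by b with FIRST {b}; in U→Q b b R, Q is followed by b b R with FIRST {b}. Thus FOLLOW(Q) = {b, c, z}.
FOLLOW(U'): in U→c U' U, U' is followed by U with FIRST {b, c, z}; in Q→z U', the suffix after U' is empty, so FOLLOW(U') ⊇ FOLLOW(Q) = {b, c, z}. Thus FOLLOW(U') = {b, c, z}.
FOLLOW(R): in U→Q b b R, the suffix after R is empty, so FOLLOW(R) ⊇ FOLLOW(U) = {$, b, z}; in U'→R c R (occurrence 1), R is followed by c R with FIRST {c}; in U'→R c R (occurrence 2), the suffix after R is empty, so FOLLOW(R) ⊇ FOLLOW(U') = {b, c, z}. Thus FOLLOW(R) = {$, b, c, z}.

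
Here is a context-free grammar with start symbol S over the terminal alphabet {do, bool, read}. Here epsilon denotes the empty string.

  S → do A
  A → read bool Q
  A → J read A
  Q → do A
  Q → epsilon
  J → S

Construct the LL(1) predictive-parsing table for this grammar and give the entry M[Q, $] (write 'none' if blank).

Q → epsilon

FIRST(S) = {do}
FIRST(Q) = {epsilon, do}
FIRST(J) = {do}  (via S)
FIRST(A) = {do, read}  (via J read A)
FOLLOW(S) includes $ since S is the start symbol.
FOLLOW(A): in S→do A, the suffix after A is empty, so FOLLOW(A) ⊇ FOLLOW(S) = {$, read}; in A→J read A, the suffix after A is empty (adds nothing new); in Q→do A, the suffix after A is empty, so FOLLOW(A) ⊇ FOLLOW(Q) = {$, read}. Thus FOLLOW(A) = {$, read}.
FOLLOW(Q): in A→read bool Q, the suffix after Q is empty, so FOLLOW(Q) ⊇ FOLLOW(A) = {$, read}. Thus FOLLOW(Q) = {$, read}.
For Q → do A: FIRST(do A) = {do}, so it goes in M[Q, t] for t ∈ {do}.
For Q → epsilon: FIRST(epsilon) = {epsilon}, so it goes in M[Q, t] for t ∈ {}; since epsilon ∈ FIRST, also for every t ∈ FOLLOW(Q) = {$, read}.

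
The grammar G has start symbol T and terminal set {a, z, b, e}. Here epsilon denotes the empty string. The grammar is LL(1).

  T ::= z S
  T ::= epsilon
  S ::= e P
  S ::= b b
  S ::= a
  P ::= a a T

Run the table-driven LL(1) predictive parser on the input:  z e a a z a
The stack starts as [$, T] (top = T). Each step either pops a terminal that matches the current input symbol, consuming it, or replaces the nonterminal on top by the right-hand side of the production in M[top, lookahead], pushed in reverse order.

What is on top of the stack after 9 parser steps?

     Stack    Input          Action
  1  $ T      z e a a z a $  expand T ::= z S
  2  $ S z    z e a a z a $  match z
  3  $ S      e a a z a $    expand S ::= e P
  4  $ P e    e a a z a $    match e
  5  $ P      a a z a $      expand P ::= a a T
  6  $ T a a  a a z a $      match a
  7  $ T a    a z a $        match a
  8  $ T      z a $          expand T ::= z S
  9  $ S z    z a $          match z
Stack after step 9: $ S (top = S).

S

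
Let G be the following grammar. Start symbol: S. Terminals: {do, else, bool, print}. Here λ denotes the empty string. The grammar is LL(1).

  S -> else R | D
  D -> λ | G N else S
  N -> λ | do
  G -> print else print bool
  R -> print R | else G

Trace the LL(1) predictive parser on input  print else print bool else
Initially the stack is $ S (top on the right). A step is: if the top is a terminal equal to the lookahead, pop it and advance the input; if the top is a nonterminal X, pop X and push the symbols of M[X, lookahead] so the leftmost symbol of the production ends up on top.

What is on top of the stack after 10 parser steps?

step 1: stack=$ S  input=print else print bool else $  — expand S -> D
step 2: stack=$ D  input=print else print bool else $  — expand D -> G N else S
step 3: stack=$ S else N G  input=print else print bool else $  — expand G -> print else print bool
step 4: stack=$ S else N bool print else print  input=print else print bool else $  — match print
step 5: stack=$ S else N bool print else  input=else print bool else $  — match else
step 6: stack=$ S else N bool print  input=print bool else $  — match print
step 7: stack=$ S else N bool  input=bool else $  — match bool
step 8: stack=$ S else N  input=else $  — expand N -> λ
step 9: stack=$ S else  input=else $  — match else
step 10: stack=$ S  input=$  — expand S -> D
Stack after step 10: $ D (top = D).

D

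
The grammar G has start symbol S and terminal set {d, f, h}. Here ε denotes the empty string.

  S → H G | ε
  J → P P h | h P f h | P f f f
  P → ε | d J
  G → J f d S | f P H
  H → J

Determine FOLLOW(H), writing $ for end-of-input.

FIRST(P) = {ε, d}
FIRST(J) = {d, f, h}  (via P P h, P f f f)
FIRST(G) = {d, f, h}  (via J f d S)
FIRST(H) = {d, f, h}  (via J)
FIRST(S) = {ε, d, f, h}  (via H G)
FOLLOW(S) includes $ since S is the start symbol.
FOLLOW(P): in J→P P h (occurrence 1), P is followed by P h with FIRST {d, h}; in J→P P h (occurrence 2), P is followed by h with FIRST {h}; in J→h P f h, P is followed by f h with FIRST {f}; in J→P f f f, P is followed by f f f with FIRST {f}; in G→f P H, P is followed by H with FIRST {d, f, h}. Thus FOLLOW(P) = {d, f, h}.
FOLLOW(S): in G→J f d S, the suffix after S is empty, so FOLLOW(S) ⊇ FOLLOW(G) = {$}. Thus FOLLOW(S) = {$}.
FOLLOW(G): in S→H G, the suffix after G is empty, so FOLLOW(G) ⊇ FOLLOW(S) = {$}. Thus FOLLOW(G) = {$}.
FOLLOW(H): in S→H G, H is followed by G with FIRST {d, f, h}; in G→f P H, the suffix after H is empty, so FOLLOW(H) ⊇ FOLLOW(G) = {$}. Thus FOLLOW(H) = {$, d, f, h}.
FOLLOW(J): in P→d J, the suffix after J is empty, so FOLLOW(J) ⊇ FOLLOW(P) = {d, f, h}; in G→J f d S, J is followed by f d S with FIRST {f}; in H→J, the suffix after J is empty, so FOLLOW(J) ⊇ FOLLOW(H) = {$, d, f, h}. Thus FOLLOW(J) = {$, d, f, h}.

{$, d, f, h}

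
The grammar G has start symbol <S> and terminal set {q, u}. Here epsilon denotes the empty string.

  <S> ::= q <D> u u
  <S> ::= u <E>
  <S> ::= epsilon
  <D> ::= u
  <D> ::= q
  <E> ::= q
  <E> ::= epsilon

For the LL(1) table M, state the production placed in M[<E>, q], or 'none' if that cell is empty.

FIRST(<S>): from <S>::=q <D> u u we get {q}; from <S>::=u <E> we get {u}; from <S>::=epsilon we get {epsilon}. So FIRST(<S>) = {epsilon, q, u}.
FIRST(<D>): from <D>::=u we get {u}; from <D>::=q we get {q}. So FIRST(<D>) = {q, u}.
FIRST(<E>): from <E>::=q we get {q}; from <E>::=epsilon we get {epsilon}. So FIRST(<E>) = {epsilon, q}.
FOLLOW(<S>) includes $ since <S> is the start symbol.
FOLLOW(<S>): <S> appears on no right-hand side. Thus FOLLOW(<S>) = {$}.
FOLLOW(<E>): in <S>::=u <E>, the suffix after <E> is empty, so FOLLOW(<E>) ⊇ FOLLOW(<S>) = {$}. Thus FOLLOW(<E>) = {$}.
For <E> ::= q: FIRST(q) = {q}, so it goes in M[<E>, t] for t ∈ {q}.
For <E> ::= epsilon: FIRST(epsilon) = {epsilon}, so it goes in M[<E>, t] for t ∈ {}; since epsilon ∈ FIRST, also for every t ∈ FOLLOW(<E>) = {$}.

<E> ::= q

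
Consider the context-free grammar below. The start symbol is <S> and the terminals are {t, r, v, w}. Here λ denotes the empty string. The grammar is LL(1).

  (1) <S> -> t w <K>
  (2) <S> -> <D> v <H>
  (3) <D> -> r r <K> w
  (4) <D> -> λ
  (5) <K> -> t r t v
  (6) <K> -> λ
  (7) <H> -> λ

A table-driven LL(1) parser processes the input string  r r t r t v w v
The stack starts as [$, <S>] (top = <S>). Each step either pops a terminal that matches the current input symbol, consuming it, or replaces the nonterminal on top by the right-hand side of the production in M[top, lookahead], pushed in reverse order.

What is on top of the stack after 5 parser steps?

step 1: stack=$ <S>  input=r r t r t v w v $  — expand <S> -> <D> v <H>
step 2: stack=$ <H> v <D>  input=r r t r t v w v $  — expand <D> -> r r <K> w
step 3: stack=$ <H> v w <K> r r  input=r r t r t v w v $  — match r
step 4: stack=$ <H> v w <K> r  input=r t r t v w v $  — match r
step 5: stack=$ <H> v w <K>  input=t r t v w v $  — expand <K> -> t r t v
Stack after step 5: $ <H> v w v t r t (top = t).

t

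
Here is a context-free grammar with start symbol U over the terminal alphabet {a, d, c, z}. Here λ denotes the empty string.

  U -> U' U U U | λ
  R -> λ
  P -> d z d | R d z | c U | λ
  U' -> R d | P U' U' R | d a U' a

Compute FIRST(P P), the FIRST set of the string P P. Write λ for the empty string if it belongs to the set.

FIRST(R) = {λ}
FIRST(P) = {λ, c, d}  (via R d z)
FIRST(U') = {c, d}  (via R d, P U' U' R)
FIRST(U) = {λ, c, d}  (via U' U U U)
FIRST(P P): take FIRST of each symbol in turn, carrying on past any symbol whose FIRST contains λ; result {λ, c, d}.

{λ, c, d}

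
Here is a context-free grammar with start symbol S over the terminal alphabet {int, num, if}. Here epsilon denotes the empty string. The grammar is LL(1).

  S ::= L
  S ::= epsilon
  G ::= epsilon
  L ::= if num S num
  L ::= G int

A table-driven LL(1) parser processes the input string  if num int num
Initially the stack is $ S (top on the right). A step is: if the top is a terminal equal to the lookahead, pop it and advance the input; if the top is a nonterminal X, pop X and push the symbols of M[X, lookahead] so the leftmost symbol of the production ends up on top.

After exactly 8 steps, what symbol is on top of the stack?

step 1: stack=$ S  input=if num int num $  — expand S ::= L
step 2: stack=$ L  input=if num int num $  — expand L ::= if num S num
step 3: stack=$ num S num if  input=if num int num $  — match if
step 4: stack=$ num S num  input=num int num $  — match num
step 5: stack=$ num S  input=int num $  — expand S ::= L
step 6: stack=$ num L  input=int num $  — expand L ::= G int
step 7: stack=$ num int G  input=int num $  — expand G ::= epsilon
step 8: stack=$ num int  input=int num $  — match int
Stack after step 8: $ num (top = num).

num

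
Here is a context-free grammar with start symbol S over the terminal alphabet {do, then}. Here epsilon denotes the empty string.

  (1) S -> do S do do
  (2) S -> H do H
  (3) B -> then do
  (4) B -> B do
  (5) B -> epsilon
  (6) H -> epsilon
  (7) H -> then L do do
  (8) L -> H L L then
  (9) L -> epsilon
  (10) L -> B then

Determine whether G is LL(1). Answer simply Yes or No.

No

FIRST(S) = {do, then}
FIRST(B) = {epsilon, do, then}
FIRST(H) = {epsilon, then}
FIRST(L) = {epsilon, do, then}
FOLLOW(S) = {$, do}
FOLLOW(B) = {do, then}
FOLLOW(H) = {$, do, then}
FOLLOW(L) = {do, then}
Cell M[B, do] receives both B -> B do and B -> epsilon — the grammar is not LL(1).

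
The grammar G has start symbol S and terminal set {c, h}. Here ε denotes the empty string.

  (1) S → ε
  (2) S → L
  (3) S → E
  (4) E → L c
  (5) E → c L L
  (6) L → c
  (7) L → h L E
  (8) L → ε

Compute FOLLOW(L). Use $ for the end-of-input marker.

{$, c, h}

FIRST(L) = {ε, c, h}
FIRST(E) = {c, h}  (via L c)
FIRST(S) = {ε, c, h}  (via L, E)
FOLLOW(S) includes $ since S is the start symbol.
FOLLOW(S): S appears on no right-hand side. Thus FOLLOW(S) = {$}.
FOLLOW(E): in S→E, the suffix after E is empty, so FOLLOW(E) ⊇ FOLLOW(S) = {$}; in L→h L E, the suffix after E is empty, so FOLLOW(E) ⊇ FOLLOW(L) = {$, c, h}. Thus FOLLOW(E) = {$, c, h}.
FOLLOW(L): in S→L, the suffix after L is empty, so FOLLOW(L) ⊇ FOLLOW(S) = {$}; in E→L c, L is followed by c with FIRST {c}; in E→c L L (occurrence 1), L is followed by L with FIRST {ε, c, h}; in E→c L L (occurrence 1), the suffix after L is nullable, so FOLLOW(L) ⊇ FOLLOW(E) = {$, c, h}; in E→c L L (occurrence 2), the suffix after L is empty, so FOLLOW(L) ⊇ FOLLOW(E) = {$, c, h}; in L→h L E, L is followed by E with FIRST {c, h}. Thus FOLLOW(L) = {$, c, h}.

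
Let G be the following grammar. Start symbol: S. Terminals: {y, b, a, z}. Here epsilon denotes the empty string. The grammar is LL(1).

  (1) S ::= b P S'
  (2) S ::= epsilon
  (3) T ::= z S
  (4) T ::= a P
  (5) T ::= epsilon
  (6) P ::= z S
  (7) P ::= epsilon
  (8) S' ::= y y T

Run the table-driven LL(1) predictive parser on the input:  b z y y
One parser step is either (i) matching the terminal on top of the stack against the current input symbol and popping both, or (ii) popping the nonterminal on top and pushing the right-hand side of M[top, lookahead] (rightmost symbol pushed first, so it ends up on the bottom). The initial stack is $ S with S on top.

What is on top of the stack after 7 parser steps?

step 1: stack=$ S  input=b z y y $  — expand S ::= b P S'
step 2: stack=$ S' P b  input=b z y y $  — match b
step 3: stack=$ S' P  input=z y y $  — expand P ::= z S
step 4: stack=$ S' S z  input=z y y $  — match z
step 5: stack=$ S' S  input=y y $  — expand S ::= epsilon
step 6: stack=$ S'  input=y y $  — expand S' ::= y y T
step 7: stack=$ T y y  input=y y $  — match y
Stack after step 7: $ T y (top = y).

y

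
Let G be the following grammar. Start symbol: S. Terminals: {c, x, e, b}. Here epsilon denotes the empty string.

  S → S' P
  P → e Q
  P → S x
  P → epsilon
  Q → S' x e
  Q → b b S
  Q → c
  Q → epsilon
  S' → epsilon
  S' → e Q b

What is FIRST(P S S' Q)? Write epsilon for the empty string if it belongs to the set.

{epsilon, b, c, e, x}

FIRST(S') = {epsilon, e}
FIRST(Q) = {epsilon, b, c, e, x}  (via S' x e)
FIRST(S) = {epsilon, e, x}  (via S' P)
FIRST(P) = {epsilon, e, x}  (via S x)
FIRST(P S S' Q): take FIRST of each symbol in turn, carrying on past any symbol whose FIRST contains epsilon; result {epsilon, b, c, e, x}.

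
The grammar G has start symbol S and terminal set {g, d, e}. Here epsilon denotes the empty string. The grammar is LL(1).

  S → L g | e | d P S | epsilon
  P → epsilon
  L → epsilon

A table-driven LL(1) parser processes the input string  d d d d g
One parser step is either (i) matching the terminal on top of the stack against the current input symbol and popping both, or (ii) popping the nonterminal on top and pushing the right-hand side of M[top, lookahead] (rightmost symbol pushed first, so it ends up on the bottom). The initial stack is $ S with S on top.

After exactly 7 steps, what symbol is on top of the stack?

d

     Stack    Input        Action
  1  $ S      d d d d g $  expand S → d P S
  2  $ S P d  d d d d g $  match d
  3  $ S P    d d d g $    expand P → epsilon
  4  $ S      d d d g $    expand S → d P S
  5  $ S P d  d d d g $    match d
  6  $ S P    d d g $      expand P → epsilon
  7  $ S      d d g $      expand S → d P S
Stack after step 7: $ S P d (top = d).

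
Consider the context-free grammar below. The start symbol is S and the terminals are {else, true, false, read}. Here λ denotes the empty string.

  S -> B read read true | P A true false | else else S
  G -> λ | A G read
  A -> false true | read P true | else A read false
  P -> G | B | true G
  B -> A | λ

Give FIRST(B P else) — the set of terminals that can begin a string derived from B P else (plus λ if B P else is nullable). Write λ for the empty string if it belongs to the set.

{else, false, read, true}

FIRST(A) = {else, false, read}
FIRST(G) = {λ, else, false, read}  (via A G read)
FIRST(B) = {λ, else, false, read}  (via A)
FIRST(P) = {λ, else, false, read, true}  (via G, B)
FIRST(S) = {else, false, read, true}  (via B read read true, P A true false)
FIRST(B P else): take FIRST of each symbol in turn, carrying on past any symbol whose FIRST contains λ; result {else, false, read, true}.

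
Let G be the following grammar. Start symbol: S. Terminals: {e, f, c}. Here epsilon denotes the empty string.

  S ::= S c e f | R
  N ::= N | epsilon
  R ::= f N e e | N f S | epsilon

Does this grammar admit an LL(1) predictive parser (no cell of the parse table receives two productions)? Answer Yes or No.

FIRST(S) = {epsilon, c, f}
FIRST(N) = {epsilon}
FIRST(R) = {epsilon, f}
FOLLOW(S) = {$, c}
FOLLOW(N) = {e, f}
FOLLOW(R) = {$, c}
Cell M[N, e] receives both N ::= N and N ::= epsilon — the grammar is not LL(1).

No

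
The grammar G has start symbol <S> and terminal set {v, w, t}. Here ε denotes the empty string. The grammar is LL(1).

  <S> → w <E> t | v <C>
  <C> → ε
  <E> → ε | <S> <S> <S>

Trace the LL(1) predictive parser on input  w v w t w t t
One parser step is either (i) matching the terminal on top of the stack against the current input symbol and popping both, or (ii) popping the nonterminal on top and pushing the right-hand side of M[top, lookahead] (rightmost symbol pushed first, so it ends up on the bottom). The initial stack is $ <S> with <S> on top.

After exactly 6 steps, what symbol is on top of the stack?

step 1: stack=$ <S>  input=w v w t w t t $  — expand <S> → w <E> t
step 2: stack=$ t <E> w  input=w v w t w t t $  — match w
step 3: stack=$ t <E>  input=v w t w t t $  — expand <E> → <S> <S> <S>
step 4: stack=$ t <S> <S> <S>  input=v w t w t t $  — expand <S> → v <C>
step 5: stack=$ t <S> <S> <C> v  input=v w t w t t $  — match v
step 6: stack=$ t <S> <S> <C>  input=w t w t t $  — expand <C> → ε
Stack after step 6: $ t <S> <S> (top = <S>).

<S>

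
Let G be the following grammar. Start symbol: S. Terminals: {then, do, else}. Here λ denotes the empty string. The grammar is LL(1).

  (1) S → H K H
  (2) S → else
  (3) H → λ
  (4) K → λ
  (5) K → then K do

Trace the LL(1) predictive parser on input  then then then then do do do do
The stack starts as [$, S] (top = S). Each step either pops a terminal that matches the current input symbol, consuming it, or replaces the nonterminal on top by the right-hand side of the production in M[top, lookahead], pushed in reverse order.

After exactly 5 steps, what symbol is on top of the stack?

     Stack          Input                              Action
  1  $ S            then then then then do do do do $  expand S → H K H
  2  $ H K H        then then then then do do do do $  expand H → λ
  3  $ H K          then then then then do do do do $  expand K → then K do
  4  $ H do K then  then then then then do do do do $  match then
  5  $ H do K       then then then do do do do $       expand K → then K do
Stack after step 5: $ H do do K then (top = then).

then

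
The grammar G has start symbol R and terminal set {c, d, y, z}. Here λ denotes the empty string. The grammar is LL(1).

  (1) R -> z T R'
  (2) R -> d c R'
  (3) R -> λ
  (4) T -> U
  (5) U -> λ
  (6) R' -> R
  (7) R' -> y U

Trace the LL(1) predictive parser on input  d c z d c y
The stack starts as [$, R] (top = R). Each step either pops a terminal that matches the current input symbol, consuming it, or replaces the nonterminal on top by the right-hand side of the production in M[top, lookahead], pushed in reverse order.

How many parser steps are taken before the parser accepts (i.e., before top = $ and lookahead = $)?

15

      Stack     Input          Action
   1  $ R       d c z d c y $  expand R -> d c R'
   2  $ R' c d  d c z d c y $  match d
   3  $ R' c    c z d c y $    match c
   4  $ R'      z d c y $      expand R' -> R
   5  $ R       z d c y $      expand R -> z T R'
   6  $ R' T z  z d c y $      match z
   7  $ R' T    d c y $        expand T -> U
   8  $ R' U    d c y $        expand U -> λ
   9  $ R'      d c y $        expand R' -> R
  10  $ R       d c y $        expand R -> d c R'
  11  $ R' c d  d c y $        match d
  12  $ R' c    c y $          match c
  13  $ R'      y $            expand R' -> y U
  14  $ U y     y $            match y
  15  $ U       $              expand U -> λ
Accept reached after 15 steps.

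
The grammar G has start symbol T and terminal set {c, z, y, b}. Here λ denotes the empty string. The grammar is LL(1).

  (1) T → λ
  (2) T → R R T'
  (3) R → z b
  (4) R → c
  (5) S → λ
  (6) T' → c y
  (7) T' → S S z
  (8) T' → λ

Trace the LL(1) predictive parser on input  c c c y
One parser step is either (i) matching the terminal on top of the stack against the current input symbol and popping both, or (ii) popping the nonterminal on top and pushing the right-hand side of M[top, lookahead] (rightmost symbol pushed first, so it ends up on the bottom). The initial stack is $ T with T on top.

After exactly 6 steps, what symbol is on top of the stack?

     Stack     Input      Action
  1  $ T       c c c y $  expand T → R R T'
  2  $ T' R R  c c c y $  expand R → c
  3  $ T' R c  c c c y $  match c
  4  $ T' R    c c y $    expand R → c
  5  $ T' c    c c y $    match c
  6  $ T'      c y $      expand T' → c y
Stack after step 6: $ y c (top = c).

c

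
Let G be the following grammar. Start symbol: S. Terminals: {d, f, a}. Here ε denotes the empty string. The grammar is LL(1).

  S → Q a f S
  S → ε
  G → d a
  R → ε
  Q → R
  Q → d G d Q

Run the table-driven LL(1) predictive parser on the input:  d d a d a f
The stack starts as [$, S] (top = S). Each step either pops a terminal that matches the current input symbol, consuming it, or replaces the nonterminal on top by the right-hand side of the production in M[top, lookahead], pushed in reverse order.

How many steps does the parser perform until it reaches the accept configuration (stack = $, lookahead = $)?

12

      Stack            Input          Action
   1  $ S              d d a d a f $  expand S → Q a f S
   2  $ S f a Q        d d a d a f $  expand Q → d G d Q
   3  $ S f a Q d G d  d d a d a f $  match d
   4  $ S f a Q d G    d a d a f $    expand G → d a
   5  $ S f a Q d a d  d a d a f $    match d
   6  $ S f a Q d a    a d a f $      match a
   7  $ S f a Q d      d a f $        match d
   8  $ S f a Q        a f $          expand Q → R
   9  $ S f a R        a f $          expand R → ε
  10  $ S f a          a f $          match a
  11  $ S f            f $            match f
  12  $ S              $              expand S → ε
Accept reached after 12 steps.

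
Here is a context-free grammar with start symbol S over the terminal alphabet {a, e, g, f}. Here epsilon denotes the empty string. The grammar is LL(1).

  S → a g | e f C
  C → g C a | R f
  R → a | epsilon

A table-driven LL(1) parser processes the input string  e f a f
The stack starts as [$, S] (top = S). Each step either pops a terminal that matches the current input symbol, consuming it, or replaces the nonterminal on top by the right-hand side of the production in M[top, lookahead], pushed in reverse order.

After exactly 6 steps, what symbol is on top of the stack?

     Stack    Input      Action
  1  $ S      e f a f $  expand S → e f C
  2  $ C f e  e f a f $  match e
  3  $ C f    f a f $    match f
  4  $ C      a f $      expand C → R f
  5  $ f R    a f $      expand R → a
  6  $ f a    a f $      match a
Stack after step 6: $ f (top = f).

f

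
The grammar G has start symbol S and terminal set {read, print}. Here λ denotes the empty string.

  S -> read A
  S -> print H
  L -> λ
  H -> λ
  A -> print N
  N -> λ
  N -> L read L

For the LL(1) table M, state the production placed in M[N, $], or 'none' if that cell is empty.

FIRST(S): from S->read A we get {read}; from S->print H we get {print}. So FIRST(S) = {print, read}.
FIRST(L): from L->λ we get {λ}. So FIRST(L) = {λ}.
FIRST(H): from H->λ we get {λ}. So FIRST(H) = {λ}.
FIRST(A): from A->print N we get {print}. So FIRST(A) = {print}.
FIRST(N): from N->λ we get {λ}; from N->L read L we get {read}. So FIRST(N) = {λ, read}.
FOLLOW(S) includes $ since S is the start symbol.
FOLLOW(A): in S->read A, the suffix after A is empty, so FOLLOW(A) ⊇ FOLLOW(S) = {$}. Thus FOLLOW(A) = {$}.
FOLLOW(N): in A->print N, the suffix after N is empty, so FOLLOW(N) ⊇ FOLLOW(A) = {$}. Thus FOLLOW(N) = {$}.
For N -> λ: FIRST(λ) = {λ}, so it goes in M[N, t] for t ∈ {}; since λ ∈ FIRST, also for every t ∈ FOLLOW(N) = {$}.
For N -> L read L: FIRST(L read L) = {read}, so it goes in M[N, t] for t ∈ {read}.

N -> λ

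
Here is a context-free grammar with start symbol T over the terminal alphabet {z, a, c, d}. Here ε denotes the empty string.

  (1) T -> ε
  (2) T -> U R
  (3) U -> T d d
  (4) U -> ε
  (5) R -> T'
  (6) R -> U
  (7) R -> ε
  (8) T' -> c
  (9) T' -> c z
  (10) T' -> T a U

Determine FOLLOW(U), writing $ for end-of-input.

{$, a, c, d}

FIRST(T): from T->ε we get {ε}; from T->U R we get {ε, a, c, d}. So FIRST(T) = {ε, a, c, d}.
FIRST(U): from U->T d d we get {a, c, d}; from U->ε we get {ε}. So FIRST(U) = {ε, a, c, d}.
FIRST(T'): from T'->c we get {c}; from T'->c z we get {c}; from T'->T a U we get {a, c, d}. So FIRST(T') = {a, c, d}.
FIRST(R): from R->T' we get {a, c, d}; from R->U we get {ε, a, c, d}; from R->ε we get {ε}. So FIRST(R) = {ε, a, c, d}.
FOLLOW(T) includes $ since T is the start symbol.
FOLLOW(T): in U->T d d, T is followed by d d with FIRST {d}; in T'->T a U, T is followed by a U with FIRST {a}. Thus FOLLOW(T) = {$, a, d}.
FOLLOW(R): in T->U R, the suffix after R is empty, so FOLLOW(R) ⊇ FOLLOW(T) = {$, a, d}. Thus FOLLOW(R) = {$, a, d}.
FOLLOW(T'): in R->T', the suffix after T' is empty, so FOLLOW(T') ⊇ FOLLOW(R) = {$, a, d}. Thus FOLLOW(T') = {$, a, d}.
FOLLOW(U): in T->U R, U is followed by R with FIRST {ε, a, c, d}; in T->U R, the suffix after U is nullable, so FOLLOW(U) ⊇ FOLLOW(T) = {$, a, d}; in R->U, the suffix after U is empty, so FOLLOW(U) ⊇ FOLLOW(R) = {$, a, d}; in T'->T a U, the suffix after U is empty, so FOLLOW(U) ⊇ FOLLOW(T') = {$, a, d}. Thus FOLLOW(U) = {$, a, c, d}.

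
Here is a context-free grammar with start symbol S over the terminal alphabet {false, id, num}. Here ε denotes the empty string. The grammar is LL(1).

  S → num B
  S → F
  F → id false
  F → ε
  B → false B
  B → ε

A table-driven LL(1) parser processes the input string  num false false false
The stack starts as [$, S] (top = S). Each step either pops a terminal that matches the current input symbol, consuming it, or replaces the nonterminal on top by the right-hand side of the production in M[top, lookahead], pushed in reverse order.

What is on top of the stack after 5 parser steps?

     Stack      Input                    Action
  1  $ S        num false false false $  expand S → num B
  2  $ B num    num false false false $  match num
  3  $ B        false false false $      expand B → false B
  4  $ B false  false false false $      match false
  5  $ B        false false $            expand B → false B
Stack after step 5: $ B false (top = false).

false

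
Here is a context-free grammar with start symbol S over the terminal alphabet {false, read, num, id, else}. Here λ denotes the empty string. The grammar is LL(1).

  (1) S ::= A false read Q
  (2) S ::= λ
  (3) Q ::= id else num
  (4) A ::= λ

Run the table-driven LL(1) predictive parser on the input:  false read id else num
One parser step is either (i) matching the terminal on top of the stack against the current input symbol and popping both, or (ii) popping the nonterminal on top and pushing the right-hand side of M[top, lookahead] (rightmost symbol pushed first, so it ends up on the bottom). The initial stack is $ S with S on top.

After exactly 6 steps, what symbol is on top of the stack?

else

     Stack             Input                     Action
  1  $ S               false read id else num $  expand S ::= A false read Q
  2  $ Q read false A  false read id else num $  expand A ::= λ
  3  $ Q read false    false read id else num $  match false
  4  $ Q read          read id else num $        match read
  5  $ Q               id else num $             expand Q ::= id else num
  6  $ num else id     id else num $             match id
Stack after step 6: $ num else (top = else).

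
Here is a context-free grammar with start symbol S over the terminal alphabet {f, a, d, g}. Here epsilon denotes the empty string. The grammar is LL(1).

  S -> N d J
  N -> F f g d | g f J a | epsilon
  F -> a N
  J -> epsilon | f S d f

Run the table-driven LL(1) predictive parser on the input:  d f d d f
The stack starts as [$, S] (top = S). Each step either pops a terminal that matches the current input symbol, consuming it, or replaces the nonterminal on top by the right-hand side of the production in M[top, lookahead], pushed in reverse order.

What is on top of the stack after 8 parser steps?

     Stack        Input        Action
  1  $ S          d f d d f $  expand S -> N d J
  2  $ J d N      d f d d f $  expand N -> epsilon
  3  $ J d        d f d d f $  match d
  4  $ J          f d d f $    expand J -> f S d f
  5  $ f d S f    f d d f $    match f
  6  $ f d S      d d f $      expand S -> N d J
  7  $ f d J d N  d d f $      expand N -> epsilon
  8  $ f d J d    d d f $      match d
Stack after step 8: $ f d J (top = J).

J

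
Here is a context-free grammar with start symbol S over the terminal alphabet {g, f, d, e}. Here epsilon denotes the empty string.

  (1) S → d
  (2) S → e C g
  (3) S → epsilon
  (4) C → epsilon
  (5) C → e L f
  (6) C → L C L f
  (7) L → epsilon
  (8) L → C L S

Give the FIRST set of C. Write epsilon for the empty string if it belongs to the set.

FIRST(S): from S→d we get {d}; from S→e C g we get {e}; from S→epsilon we get {epsilon}. So FIRST(S) = {epsilon, d, e}.
FIRST(C): from C→epsilon we get {epsilon}; from C→e L f we get {e}; from C→L C L f we get {d, e, f}. So FIRST(C) = {epsilon, d, e, f}.
FIRST(L): from L→epsilon we get {epsilon}; from L→C L S we get {epsilon, d, e, f}. So FIRST(L) = {epsilon, d, e, f}.

{epsilon, d, e, f}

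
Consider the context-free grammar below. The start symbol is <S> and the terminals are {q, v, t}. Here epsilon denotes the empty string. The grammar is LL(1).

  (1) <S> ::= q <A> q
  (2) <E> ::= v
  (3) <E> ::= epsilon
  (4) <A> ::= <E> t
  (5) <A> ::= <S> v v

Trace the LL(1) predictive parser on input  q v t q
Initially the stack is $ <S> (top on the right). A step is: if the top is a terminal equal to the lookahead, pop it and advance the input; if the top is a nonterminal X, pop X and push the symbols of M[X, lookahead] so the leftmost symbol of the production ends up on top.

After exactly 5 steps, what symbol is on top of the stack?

step 1: stack=$ <S>  input=q v t q $  — expand <S> ::= q <A> q
step 2: stack=$ q <A> q  input=q v t q $  — match q
step 3: stack=$ q <A>  input=v t q $  — expand <A> ::= <E> t
step 4: stack=$ q t <E>  input=v t q $  — expand <E> ::= v
step 5: stack=$ q t v  input=v t q $  — match v
Stack after step 5: $ q t (top = t).

t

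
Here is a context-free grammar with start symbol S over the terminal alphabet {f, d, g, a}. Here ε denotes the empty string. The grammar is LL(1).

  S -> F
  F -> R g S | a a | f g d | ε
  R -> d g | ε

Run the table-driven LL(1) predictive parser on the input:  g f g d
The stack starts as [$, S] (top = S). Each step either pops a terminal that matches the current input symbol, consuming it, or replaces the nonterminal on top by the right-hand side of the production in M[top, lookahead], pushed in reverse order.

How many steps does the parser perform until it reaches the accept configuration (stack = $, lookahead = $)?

9

step 1: stack=$ S  input=g f g d $  — expand S -> F
step 2: stack=$ F  input=g f g d $  — expand F -> R g S
step 3: stack=$ S g R  input=g f g d $  — expand R -> ε
step 4: stack=$ S g  input=g f g d $  — match g
step 5: stack=$ S  input=f g d $  — expand S -> F
step 6: stack=$ F  input=f g d $  — expand F -> f g d
step 7: stack=$ d g f  input=f g d $  — match f
step 8: stack=$ d g  input=g d $  — match g
step 9: stack=$ d  input=d $  — match d
Accept reached after 9 steps.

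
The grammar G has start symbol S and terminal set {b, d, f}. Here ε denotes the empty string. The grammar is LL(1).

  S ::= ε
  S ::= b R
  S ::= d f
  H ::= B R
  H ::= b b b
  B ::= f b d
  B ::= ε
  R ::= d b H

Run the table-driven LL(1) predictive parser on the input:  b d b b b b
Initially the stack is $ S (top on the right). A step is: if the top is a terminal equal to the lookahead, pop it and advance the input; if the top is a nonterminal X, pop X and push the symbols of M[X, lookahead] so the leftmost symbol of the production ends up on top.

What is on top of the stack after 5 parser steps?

     Stack    Input          Action
  1  $ S      b d b b b b $  expand S ::= b R
  2  $ R b    b d b b b b $  match b
  3  $ R      d b b b b $    expand R ::= d b H
  4  $ H b d  d b b b b $    match d
  5  $ H b    b b b b $      match b
Stack after step 5: $ H (top = H).

H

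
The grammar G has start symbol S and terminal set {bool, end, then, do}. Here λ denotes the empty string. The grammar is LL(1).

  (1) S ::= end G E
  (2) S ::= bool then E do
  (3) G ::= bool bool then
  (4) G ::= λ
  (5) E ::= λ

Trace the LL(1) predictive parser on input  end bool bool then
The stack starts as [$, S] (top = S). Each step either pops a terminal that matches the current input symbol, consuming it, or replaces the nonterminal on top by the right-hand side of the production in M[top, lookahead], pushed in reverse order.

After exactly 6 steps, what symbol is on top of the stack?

step 1: stack=$ S  input=end bool bool then $  — expand S ::= end G E
step 2: stack=$ E G end  input=end bool bool then $  — match end
step 3: stack=$ E G  input=bool bool then $  — expand G ::= bool bool then
step 4: stack=$ E then bool bool  input=bool bool then $  — match bool
step 5: stack=$ E then bool  input=bool then $  — match bool
step 6: stack=$ E then  input=then $  — match then
Stack after step 6: $ E (top = E).

E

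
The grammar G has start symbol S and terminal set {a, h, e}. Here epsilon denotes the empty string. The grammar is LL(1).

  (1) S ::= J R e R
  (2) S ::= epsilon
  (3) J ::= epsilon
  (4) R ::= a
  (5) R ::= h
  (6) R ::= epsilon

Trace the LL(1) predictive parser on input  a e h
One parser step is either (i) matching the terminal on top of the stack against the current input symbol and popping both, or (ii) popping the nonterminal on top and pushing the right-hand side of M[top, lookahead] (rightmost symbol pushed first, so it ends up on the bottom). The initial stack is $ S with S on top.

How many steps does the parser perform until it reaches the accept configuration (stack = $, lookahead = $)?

     Stack      Input    Action
  1  $ S        a e h $  expand S ::= J R e R
  2  $ R e R J  a e h $  expand J ::= epsilon
  3  $ R e R    a e h $  expand R ::= a
  4  $ R e a    a e h $  match a
  5  $ R e      e h $    match e
  6  $ R        h $      expand R ::= h
  7  $ h        h $      match h
Accept reached after 7 steps.

7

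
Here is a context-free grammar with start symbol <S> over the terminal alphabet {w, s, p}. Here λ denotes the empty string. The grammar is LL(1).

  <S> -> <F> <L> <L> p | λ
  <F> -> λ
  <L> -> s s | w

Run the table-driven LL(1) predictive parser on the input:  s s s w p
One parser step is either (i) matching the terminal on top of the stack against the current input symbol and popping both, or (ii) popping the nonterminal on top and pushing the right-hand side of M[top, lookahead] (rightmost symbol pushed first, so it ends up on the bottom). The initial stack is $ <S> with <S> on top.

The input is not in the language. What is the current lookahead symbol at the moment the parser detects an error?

w

step 1: stack=$ <S>  input=s s s w p $  — expand <S> -> <F> <L> <L> p
step 2: stack=$ p <L> <L> <F>  input=s s s w p $  — expand <F> -> λ
step 3: stack=$ p <L> <L>  input=s s s w p $  — expand <L> -> s s
step 4: stack=$ p <L> s s  input=s s s w p $  — match s
step 5: stack=$ p <L> s  input=s s w p $  — match s
step 6: stack=$ p <L>  input=s w p $  — expand <L> -> s s
step 7: stack=$ p s s  input=s w p $  — match s
step 8: stack=$ p s  input=w p $  — error: top is terminal s but lookahead is w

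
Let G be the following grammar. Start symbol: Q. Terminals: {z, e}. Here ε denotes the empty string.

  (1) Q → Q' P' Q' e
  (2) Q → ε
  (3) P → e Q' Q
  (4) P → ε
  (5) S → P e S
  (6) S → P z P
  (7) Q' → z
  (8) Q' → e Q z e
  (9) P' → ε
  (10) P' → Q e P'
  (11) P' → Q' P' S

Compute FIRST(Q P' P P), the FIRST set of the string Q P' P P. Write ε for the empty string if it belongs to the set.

FIRST(P): from P→e Q' Q we get {e}; from P→ε we get {ε}. So FIRST(P) = {ε, e}.
FIRST(Q'): from Q'→z we get {z}; from Q'→e Q z e we get {e}. So FIRST(Q') = {e, z}.
FIRST(Q): from Q→Q' P' Q' e we get {e, z}; from Q→ε we get {ε}. So FIRST(Q) = {ε, e, z}.
FIRST(S): from S→P e S we get {e}; from S→P z P we get {e, z}. So FIRST(S) = {e, z}.
FIRST(P'): from P'→ε we get {ε}; from P'→Q e P' we get {e, z}; from P'→Q' P' S we get {e, z}. So FIRST(P') = {ε, e, z}.
FIRST(Q P' P P): take FIRST of each symbol in turn, carrying on past any symbol whose FIRST contains ε; result {ε, e, z}.

{ε, e, z}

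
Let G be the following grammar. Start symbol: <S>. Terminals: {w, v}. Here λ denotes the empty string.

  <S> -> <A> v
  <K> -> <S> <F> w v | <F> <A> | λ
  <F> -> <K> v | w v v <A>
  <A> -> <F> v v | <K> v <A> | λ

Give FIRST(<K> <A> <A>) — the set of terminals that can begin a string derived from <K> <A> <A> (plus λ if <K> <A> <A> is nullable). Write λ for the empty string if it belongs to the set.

{λ, v, w}

FIRST(<S>): from <S>-><A> v we get {v, w}. So FIRST(<S>) = {v, w}.
FIRST(<K>): from <K>-><S> <F> w v we get {v, w}; from <K>-><F> <A> we get {v, w}; from <K>->λ we get {λ}. So FIRST(<K>) = {λ, v, w}.
FIRST(<F>): from <F>-><K> v we get {v, w}; from <F>->w v v <A> we get {w}. So FIRST(<F>) = {v, w}.
FIRST(<A>): from <A>-><F> v v we get {v, w}; from <A>-><K> v <A> we get {v, w}; from <A>->λ we get {λ}. So FIRST(<A>) = {λ, v, w}.
FIRST(<K> <A> <A>): take FIRST of each symbol in turn, carrying on past any symbol whose FIRST contains λ; result {λ, v, w}.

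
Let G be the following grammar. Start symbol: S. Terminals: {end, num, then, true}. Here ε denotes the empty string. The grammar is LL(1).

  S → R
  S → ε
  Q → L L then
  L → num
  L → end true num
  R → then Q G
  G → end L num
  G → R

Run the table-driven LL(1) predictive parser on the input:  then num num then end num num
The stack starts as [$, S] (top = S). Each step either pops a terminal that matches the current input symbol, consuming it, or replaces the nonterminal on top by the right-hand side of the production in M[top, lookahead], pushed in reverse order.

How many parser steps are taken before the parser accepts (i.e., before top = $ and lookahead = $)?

      Stack           Input                            Action
   1  $ S             then num num then end num num $  expand S → R
   2  $ R             then num num then end num num $  expand R → then Q G
   3  $ G Q then      then num num then end num num $  match then
   4  $ G Q           num num then end num num $       expand Q → L L then
   5  $ G then L L    num num then end num num $       expand L → num
   6  $ G then L num  num num then end num num $       match num
   7  $ G then L      num then end num num $           expand L → num
   8  $ G then num    num then end num num $           match num
   9  $ G then        then end num num $               match then
  10  $ G             end num num $                    expand G → end L num
  11  $ num L end     end num num $                    match end
  12  $ num L         num num $                        expand L → num
  13  $ num num       num num $                        match num
  14  $ num           num $                            match num
Accept reached after 14 steps.

14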